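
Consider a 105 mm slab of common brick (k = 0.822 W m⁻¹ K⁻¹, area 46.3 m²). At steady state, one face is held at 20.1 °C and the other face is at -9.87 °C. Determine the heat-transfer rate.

Q = 10.9 kW

Q = kA·ΔT/L = 0.822 × 46.3 × |20.1 °C − -9.87 °C| / 0.105 = 10900 W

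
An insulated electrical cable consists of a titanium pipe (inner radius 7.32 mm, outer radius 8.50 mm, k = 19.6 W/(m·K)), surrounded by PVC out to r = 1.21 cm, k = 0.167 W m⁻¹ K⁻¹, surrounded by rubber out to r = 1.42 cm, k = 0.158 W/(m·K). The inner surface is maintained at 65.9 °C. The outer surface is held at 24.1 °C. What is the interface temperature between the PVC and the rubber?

T = 37.6 °C

Resistance network (inner→outer):
  R'_titanium = ln(0.00850/0.00732)/(2πk) = 0.1495/(2π·19.6) = 0.001214 m·K/W
  R'_PVC = ln(0.0121/0.00850)/(2πk) = 0.3531/(2π·0.167) = 0.3366 m·K/W
  R'_rubber = ln(0.0142/0.0121)/(2πk) = 0.1600/(2π·0.158) = 0.1612 m·K/W
ΣR = 0.001214 + 0.3366 + 0.1612 = 0.4990 m·K/W
Q' = ΔT/ΣR = (65.9 °C − 24.1 °C)/0.4990 = 83.77 W/m
From the inner boundary to the PVC/rubber interface, ΣR_partial = 0.3378 m·K/W.
T_interface = T_in − Q'·ΣR_partial = 65.9 °C − (83.77)(0.3378) = 37.6 °C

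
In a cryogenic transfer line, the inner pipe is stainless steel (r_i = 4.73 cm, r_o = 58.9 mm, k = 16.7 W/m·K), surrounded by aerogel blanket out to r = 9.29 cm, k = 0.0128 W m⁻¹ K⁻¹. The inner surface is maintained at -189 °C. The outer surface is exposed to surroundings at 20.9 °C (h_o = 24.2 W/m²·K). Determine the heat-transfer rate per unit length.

Series thermal resistances, inner to outer:
  R'_stainless steel = ln(0.0589/0.0473)/(2πk) = 0.2193/(2π·16.7) = 0.002090 m·K/W
  R'_aerogel blanket = ln(0.0929/0.0589)/(2πk) = 0.4557/(2π·0.0128) = 5.666 m·K/W
  R'_conv,out = 1/(2πr h) = 1/(2π·0.0929·24.2) = 0.07079 m·K/W
ΣR = 0.002090 + 5.666 + 0.07079 = 5.739 m·K/W
Q' = ΔT/ΣR = (-189 °C − 20.9 °C)/5.739 = -36.6 W/m
(Negative Q' ⇒ heat flows inward; heat gain = 36.6 W/m.)

Q' = 36.6 W/m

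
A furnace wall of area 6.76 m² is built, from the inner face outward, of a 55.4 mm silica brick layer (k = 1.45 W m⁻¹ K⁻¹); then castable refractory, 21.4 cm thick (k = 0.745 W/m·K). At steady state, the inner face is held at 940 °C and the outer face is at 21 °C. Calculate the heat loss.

Q = 19100 W

Resistance network (inner→outer):
  R_silica brick = L/(kA) = 0.0554/(1.45·6.76) = 0.005652 K/W
  R_castable refractory = L/(kA) = 0.214/(0.745·6.76) = 0.04249 K/W
ΣR = 0.005652 + 0.04249 = 0.04814 K/W
Q = ΔT/ΣR = (940 °C − 21 °C)/0.04814 = 19100 W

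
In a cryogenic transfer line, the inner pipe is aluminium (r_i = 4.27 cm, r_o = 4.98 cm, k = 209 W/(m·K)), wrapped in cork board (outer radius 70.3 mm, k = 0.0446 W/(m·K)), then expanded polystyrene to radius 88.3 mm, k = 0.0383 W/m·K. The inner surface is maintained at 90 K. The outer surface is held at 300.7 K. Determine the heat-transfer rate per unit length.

Q' = 96.8 W/m

Treat each layer as a resistance in series:
  R'_aluminium = ln(0.0498/0.0427)/(2πk) = 0.1538/(2π·209) = 1.171×10^-4 m·K/W
  R'_cork board = ln(0.0703/0.0498)/(2πk) = 0.3448/(2π·0.0446) = 1.230 m·K/W
  R'_expanded polystyrene = ln(0.0883/0.0703)/(2πk) = 0.2280/(2π·0.0383) = 0.9473 m·K/W
ΣR = 1.171×10^-4 + 1.230 + 0.9473 = 2.177 m·K/W
Q' = ΔT/ΣR = (90 K − 300.7 K)/2.177 = -96.8 W/m
(Negative Q' ⇒ heat flows inward; heat gain = 96.8 W/m.)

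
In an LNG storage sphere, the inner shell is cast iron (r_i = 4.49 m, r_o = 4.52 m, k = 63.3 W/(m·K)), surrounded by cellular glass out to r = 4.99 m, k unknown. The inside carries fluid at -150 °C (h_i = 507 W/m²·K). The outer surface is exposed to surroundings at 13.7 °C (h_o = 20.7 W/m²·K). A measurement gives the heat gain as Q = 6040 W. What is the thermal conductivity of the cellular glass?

k = 0.0616 W/m·K

ΣR = ΔT/Q = |-150 − 13.7|/6040 = 0.02710 K/W
Known resistances:
  R_conv,in = 1/(4πr²h) = 1/(4π·4.49²·507) = 7.786×10^-6 K/W
  R_cast iron = (1/4.49 − 1/4.52)/(4πk) = 0.001478/(4π·63.3) = 1.858×10^-6 K/W
  R_conv,out = 1/(4πr²h) = 1/(4π·4.99²·20.7) = 1.544×10^-4 K/W
R_cellular glass = ΣR − ΣR_known = 0.02710 − 1.640×10^-4 = 0.02694 K/W
(1/r₁−1/r₂)/(4πk) = 0.02694 ⇒ k = 0.02084/(4π·0.02694) = 0.0616 W/m·K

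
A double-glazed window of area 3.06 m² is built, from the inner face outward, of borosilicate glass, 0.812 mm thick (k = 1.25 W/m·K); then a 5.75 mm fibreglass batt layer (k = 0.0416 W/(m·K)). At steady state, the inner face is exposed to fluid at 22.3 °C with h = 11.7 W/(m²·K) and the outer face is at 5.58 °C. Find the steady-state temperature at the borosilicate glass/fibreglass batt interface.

T = 15.9 °C

Resistance network (inner→outer):
  R_conv,in = 1/(hA) = 1/(11.7·3.06) = 0.02793 K/W
  R_borosilicate glass = L/(kA) = 8.12×10^-4/(1.25·3.06) = 2.123×10^-4 K/W
  R_fibreglass batt = L/(kA) = 0.00575/(0.0416·3.06) = 0.04517 K/W
ΣR = 0.02793 + 2.123×10^-4 + 0.04517 = 0.07331 K/W
Q = ΔT/ΣR = (22.3 °C − 5.58 °C)/0.07331 = 228.1 W
From the inner boundary to the borosilicate glass/fibreglass batt interface, ΣR_partial = 0.02814 K/W.
T_interface = T_in − Q·ΣR_partial = 22.3 °C − (228.1)(0.02814) = 15.9 °C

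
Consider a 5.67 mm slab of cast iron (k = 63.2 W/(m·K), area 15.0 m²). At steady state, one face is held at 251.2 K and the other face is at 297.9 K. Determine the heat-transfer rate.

Q = 7.81×10^6 W

Q = kA·ΔT/L = 63.2 × 15.0 × |251.2 K − 297.9 K| / 0.00567 = 7.81×10^6 W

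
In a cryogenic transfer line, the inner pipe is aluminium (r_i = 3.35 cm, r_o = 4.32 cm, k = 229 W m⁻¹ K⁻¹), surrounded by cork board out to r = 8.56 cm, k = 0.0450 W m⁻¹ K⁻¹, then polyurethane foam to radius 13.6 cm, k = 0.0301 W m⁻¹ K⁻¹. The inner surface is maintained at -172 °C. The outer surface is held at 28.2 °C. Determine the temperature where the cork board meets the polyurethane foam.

Treat each layer as a resistance in series:
  R'_aluminium = ln(0.0432/0.0335)/(2πk) = 0.2543/(2π·229) = 1.767×10^-4 m·K/W
  R'_cork board = ln(0.0856/0.0432)/(2πk) = 0.6838/(2π·0.0450) = 2.419 m·K/W
  R'_polyurethane foam = ln(0.136/0.0856)/(2πk) = 0.4630/(2π·0.0301) = 2.448 m·K/W
ΣR = 1.767×10^-4 + 2.419 + 2.448 = 4.867 m·K/W
Q' = ΔT/ΣR = (-172 °C − 28.2 °C)/4.867 = -41.13 W/m
From the inner boundary to the cork board/polyurethane foam interface, ΣR_partial = 2.419 m·K/W.
T_interface = T_in − Q'·ΣR_partial = -172 °C − (-41.13)(2.419) = -72.5 °C

T = -72.5 °C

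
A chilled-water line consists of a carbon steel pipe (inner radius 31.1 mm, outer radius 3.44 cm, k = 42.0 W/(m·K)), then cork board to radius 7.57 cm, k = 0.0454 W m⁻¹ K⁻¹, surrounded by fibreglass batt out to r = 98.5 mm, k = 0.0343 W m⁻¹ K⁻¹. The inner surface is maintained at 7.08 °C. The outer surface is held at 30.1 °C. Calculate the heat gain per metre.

Treat each layer as a resistance in series:
  R'_carbon steel = ln(0.0344/0.0311)/(2πk) = 0.1008/(2π·42.0) = 3.822×10^-4 m·K/W
  R'_cork board = ln(0.0757/0.0344)/(2πk) = 0.7887/(2π·0.0454) = 2.765 m·K/W
  R'_fibreglass batt = ln(0.0985/0.0757)/(2πk) = 0.2633/(2π·0.0343) = 1.222 m·K/W
ΣR = 3.822×10^-4 + 2.765 + 1.222 = 3.987 m·K/W
Q' = ΔT/ΣR = (7.08 °C − 30.1 °C)/3.987 = -5.77 W/m
(Negative Q' ⇒ heat flows inward; heat gain = 5.77 W/m.)

Q' = 5.77 W/m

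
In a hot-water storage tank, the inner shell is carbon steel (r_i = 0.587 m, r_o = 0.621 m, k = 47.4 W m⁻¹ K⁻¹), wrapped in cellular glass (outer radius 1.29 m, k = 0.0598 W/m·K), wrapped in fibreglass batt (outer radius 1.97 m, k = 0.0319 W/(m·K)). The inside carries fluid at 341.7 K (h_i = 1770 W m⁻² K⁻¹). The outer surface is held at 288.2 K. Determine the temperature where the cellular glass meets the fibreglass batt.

Series thermal resistances, inner to outer:
  R_conv,in = 1/(4πr²h) = 1/(4π·0.587²·1770) = 1.305×10^-4 K/W
  R_carbon steel = (1/0.587 − 1/0.621)/(4πk) = 0.09327/(4π·47.4) = 1.566×10^-4 K/W
  R_cellular glass = (1/0.621 − 1/1.29)/(4πk) = 0.8351/(4π·0.0598) = 1.111 K/W
  R_fibreglass batt = (1/1.29 − 1/1.97)/(4πk) = 0.2676/(4π·0.0319) = 0.6675 K/W
ΣR = 1.305×10^-4 + 1.566×10^-4 + 1.111 + 0.6675 = 1.779 K/W
Q = ΔT/ΣR = (341.7 K − 288.2 K)/1.779 = 30.07 W
From the inner boundary to the cellular glass/fibreglass batt interface, ΣR_partial = 1.111 K/W.
T_interface = T_in − Q·ΣR_partial = 341.7 K − (30.07)(1.111) = 308.3 K

T = 308.3 K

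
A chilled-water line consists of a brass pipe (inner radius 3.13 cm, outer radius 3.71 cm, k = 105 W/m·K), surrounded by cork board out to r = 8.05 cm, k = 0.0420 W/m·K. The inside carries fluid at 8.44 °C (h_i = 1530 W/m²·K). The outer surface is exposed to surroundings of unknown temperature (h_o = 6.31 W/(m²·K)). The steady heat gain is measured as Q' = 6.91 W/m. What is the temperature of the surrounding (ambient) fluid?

Series resistances:
  R'_conv,in = 1/(2πr h) = 1/(2π·0.0313·1530) = 0.003323 m·K/W
  R'_brass = ln(0.0371/0.0313)/(2πk) = 0.1700/(2π·105) = 2.577×10^-4 m·K/W
  R'_cork board = ln(0.0805/0.0371)/(2πk) = 0.7746/(2π·0.0420) = 2.935 m·K/W
  R'_conv,out = 1/(2πr h) = 1/(2π·0.0805·6.31) = 0.3133 m·K/W
ΣR = 3.252 m·K/W
ΔT = Q'·ΣR = 6.91 × 3.252 = 22.47 K
Heat flows inward, so T_out = T_in + ΔT = 8.44 + 22.47 = 30.9 °C

T_out = 30.9 °C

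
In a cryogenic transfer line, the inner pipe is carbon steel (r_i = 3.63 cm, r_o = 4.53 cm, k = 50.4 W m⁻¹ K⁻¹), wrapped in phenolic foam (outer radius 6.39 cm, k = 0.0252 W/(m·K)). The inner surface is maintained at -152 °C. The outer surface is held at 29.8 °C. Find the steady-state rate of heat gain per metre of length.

Resistance network (inner→outer):
  R'_carbon steel = ln(0.0453/0.0363)/(2πk) = 0.2215/(2π·50.4) = 6.994×10^-4 m·K/W
  R'_phenolic foam = ln(0.0639/0.0453)/(2πk) = 0.3440/(2π·0.0252) = 2.173 m·K/W
ΣR = 6.994×10^-4 + 2.173 = 2.174 m·K/W
Q' = ΔT/ΣR = (-152 °C − 29.8 °C)/2.174 = -83.6 W/m
(Negative Q' ⇒ heat flows inward; heat gain = 83.6 W/m.)

Q' = 83.6 W/m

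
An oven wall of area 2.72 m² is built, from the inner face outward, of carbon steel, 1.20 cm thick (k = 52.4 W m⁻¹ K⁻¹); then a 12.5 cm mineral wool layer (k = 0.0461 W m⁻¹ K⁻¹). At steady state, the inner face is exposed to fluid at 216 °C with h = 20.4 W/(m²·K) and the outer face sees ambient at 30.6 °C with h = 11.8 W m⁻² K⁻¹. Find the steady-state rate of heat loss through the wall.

Q = 177 W

Resistance network (inner→outer):
  R_conv,in = 1/(hA) = 1/(20.4·2.72) = 0.01802 K/W
  R_carbon steel = L/(kA) = 0.0120/(52.4·2.72) = 8.419×10^-5 K/W
  R_mineral wool = L/(kA) = 0.125/(0.0461·2.72) = 0.9969 K/W
  R_conv,out = 1/(hA) = 1/(11.8·2.72) = 0.03116 K/W
ΣR = 0.01802 + 8.419×10^-5 + 0.9969 + 0.03116 = 1.046 K/W
Q = ΔT/ΣR = (216 °C − 30.6 °C)/1.046 = 177 W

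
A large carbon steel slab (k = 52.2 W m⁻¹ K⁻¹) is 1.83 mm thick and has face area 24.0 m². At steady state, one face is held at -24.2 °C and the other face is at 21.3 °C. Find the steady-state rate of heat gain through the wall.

Q = kA·ΔT/L = 52.2 × 24.0 × |-24.2 °C − 21.3 °C| / 0.00183 = 3.11×10^7 W

Q = 31100 kW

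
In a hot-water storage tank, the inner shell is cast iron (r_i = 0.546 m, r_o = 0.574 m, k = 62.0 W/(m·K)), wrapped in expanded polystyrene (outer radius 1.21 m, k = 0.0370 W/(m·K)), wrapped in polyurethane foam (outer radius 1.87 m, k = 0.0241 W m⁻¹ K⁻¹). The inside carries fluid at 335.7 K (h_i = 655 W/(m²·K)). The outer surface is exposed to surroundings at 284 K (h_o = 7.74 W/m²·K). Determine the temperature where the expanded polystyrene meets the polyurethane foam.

Treat each layer as a resistance in series:
  R_conv,in = 1/(4πr²h) = 1/(4π·0.546²·655) = 4.075×10^-4 K/W
  R_cast iron = (1/0.546 − 1/0.574)/(4πk) = 0.08934/(4π·62.0) = 1.147×10^-4 K/W
  R_expanded polystyrene = (1/0.574 − 1/1.21)/(4πk) = 0.9157/(4π·0.0370) = 1.969 K/W
  R_polyurethane foam = (1/1.21 − 1/1.87)/(4πk) = 0.2917/(4π·0.0241) = 0.9631 K/W
  R_conv,out = 1/(4πr²h) = 1/(4π·1.87²·7.74) = 0.002940 K/W
ΣR = 4.075×10^-4 + 1.147×10^-4 + 1.969 + 0.9631 + 0.002940 = 2.936 K/W
Q = ΔT/ΣR = (335.7 K − 284 K)/2.936 = 17.61 W
From the inner boundary to the expanded polystyrene/polyurethane foam interface, ΣR_partial = 1.970 K/W.
T_interface = T_in − Q·ΣR_partial = 335.7 K − (17.61)(1.970) = 301.0 K

T = 301.0 K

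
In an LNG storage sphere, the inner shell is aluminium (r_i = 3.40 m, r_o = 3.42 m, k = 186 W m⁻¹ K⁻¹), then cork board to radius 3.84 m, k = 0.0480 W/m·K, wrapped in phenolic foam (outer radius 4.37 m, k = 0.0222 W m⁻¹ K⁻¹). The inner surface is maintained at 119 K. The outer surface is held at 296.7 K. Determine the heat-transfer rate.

Q = 1070 W

Series thermal resistances, inner to outer:
  R_aluminium = (1/3.40 − 1/3.42)/(4πk) = 0.001720/(4π·186) = 7.359×10^-7 K/W
  R_cork board = (1/3.42 − 1/3.84)/(4πk) = 0.03198/(4π·0.0480) = 0.05302 K/W
  R_phenolic foam = (1/3.84 − 1/4.37)/(4πk) = 0.03158/(4π·0.0222) = 0.1132 K/W
ΣR = 7.359×10^-7 + 0.05302 + 0.1132 = 0.1662 K/W
Q = ΔT/ΣR = (119 K − 296.7 K)/0.1662 = -1070 W
(Negative Q ⇒ heat flows inward; heat gain = 1070 W.)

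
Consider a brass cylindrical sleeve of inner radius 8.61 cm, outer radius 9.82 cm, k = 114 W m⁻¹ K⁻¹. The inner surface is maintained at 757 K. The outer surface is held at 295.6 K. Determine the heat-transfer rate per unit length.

Q' = 2πk·ΔT/ln(r₂/r₁) = 2π × 114 × 461.4 / ln(0.0982/0.0861) = 2.51×10^6 W/m

Q' = 2.51×10^6 W/m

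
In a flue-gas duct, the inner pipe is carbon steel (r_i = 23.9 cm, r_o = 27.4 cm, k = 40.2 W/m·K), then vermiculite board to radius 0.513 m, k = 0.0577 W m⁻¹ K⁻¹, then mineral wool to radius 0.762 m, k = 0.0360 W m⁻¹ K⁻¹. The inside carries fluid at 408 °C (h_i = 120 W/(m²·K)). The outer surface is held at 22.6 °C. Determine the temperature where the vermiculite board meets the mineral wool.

T = 216 °C

Resistance network (inner→outer):
  R'_conv,in = 1/(2πr h) = 1/(2π·0.239·120) = 0.005549 m·K/W
  R'_carbon steel = ln(0.274/0.239)/(2πk) = 0.1367/(2π·40.2) = 5.411×10^-4 m·K/W
  R'_vermiculite board = ln(0.513/0.274)/(2πk) = 0.6271/(2π·0.0577) = 1.730 m·K/W
  R'_mineral wool = ln(0.762/0.513)/(2πk) = 0.3957/(2π·0.0360) = 1.749 m·K/W
ΣR = 0.005549 + 5.411×10^-4 + 1.730 + 1.749 = 3.485 m·K/W
Q' = ΔT/ΣR = (408 °C − 22.6 °C)/3.485 = 110.6 W/m
From the inner boundary to the vermiculite board/mineral wool interface, ΣR_partial = 1.736 m·K/W.
T_interface = T_in − Q'·ΣR_partial = 408 °C − (110.6)(1.736) = 216 °C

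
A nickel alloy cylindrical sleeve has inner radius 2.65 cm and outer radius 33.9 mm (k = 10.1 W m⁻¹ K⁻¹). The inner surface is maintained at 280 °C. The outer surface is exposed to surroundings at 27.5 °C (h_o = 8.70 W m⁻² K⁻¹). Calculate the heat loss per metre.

Resistance network (inner→outer):
  R'_nickel alloy = ln(0.0339/0.0265)/(2πk) = 0.2463/(2π·10.1) = 0.003881 m·K/W
  R'_conv,out = 1/(2πr h) = 1/(2π·0.0339·8.70) = 0.5396 m·K/W
ΣR = 0.003881 + 0.5396 = 0.5435 m·K/W
Q' = ΔT/ΣR = (280 °C − 27.5 °C)/0.5435 = 465 W/m

Q' = 465 W/m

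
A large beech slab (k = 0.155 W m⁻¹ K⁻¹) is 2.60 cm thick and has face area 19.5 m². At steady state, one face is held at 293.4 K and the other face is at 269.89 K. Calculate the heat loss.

Q = kA·ΔT/L = 0.155 × 19.5 × |293.4 K − 269.89 K| / 0.0260 = 2730 W

Q = 2730 W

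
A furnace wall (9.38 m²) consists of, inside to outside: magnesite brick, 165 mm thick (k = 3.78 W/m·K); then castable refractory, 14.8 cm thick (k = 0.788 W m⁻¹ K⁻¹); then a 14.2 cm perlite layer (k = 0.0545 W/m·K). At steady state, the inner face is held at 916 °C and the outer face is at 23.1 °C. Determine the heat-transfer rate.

Treat each layer as a resistance in series:
  R_magnesite brick = L/(kA) = 0.165/(3.78·9.38) = 0.004654 K/W
  R_castable refractory = L/(kA) = 0.148/(0.788·9.38) = 0.02002 K/W
  R_perlite = L/(kA) = 0.142/(0.0545·9.38) = 0.2778 K/W
ΣR = 0.004654 + 0.02002 + 0.2778 = 0.3025 K/W
Q = ΔT/ΣR = (916 °C − 23.1 °C)/0.3025 = 2950 W

Q = 2.95 kW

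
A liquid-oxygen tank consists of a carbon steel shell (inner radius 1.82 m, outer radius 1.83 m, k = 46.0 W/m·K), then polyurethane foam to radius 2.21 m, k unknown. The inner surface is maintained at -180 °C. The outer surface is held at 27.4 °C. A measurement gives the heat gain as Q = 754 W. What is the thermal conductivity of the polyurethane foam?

k = 0.0272 W/m·K

ΣR = ΔT/Q = |-180 − 27.4|/754 = 0.2751 K/W
Known resistances:
  R_carbon steel = (1/1.82 − 1/1.83)/(4πk) = 0.003002/(4π·46.0) = 5.194×10^-6 K/W
R_polyurethane foam = ΣR − ΣR_known = 0.2751 − 5.194×10^-6 = 0.2751 K/W
(1/r₁−1/r₂)/(4πk) = 0.2751 ⇒ k = 0.09396/(4π·0.2751) = 0.0272 W/m·K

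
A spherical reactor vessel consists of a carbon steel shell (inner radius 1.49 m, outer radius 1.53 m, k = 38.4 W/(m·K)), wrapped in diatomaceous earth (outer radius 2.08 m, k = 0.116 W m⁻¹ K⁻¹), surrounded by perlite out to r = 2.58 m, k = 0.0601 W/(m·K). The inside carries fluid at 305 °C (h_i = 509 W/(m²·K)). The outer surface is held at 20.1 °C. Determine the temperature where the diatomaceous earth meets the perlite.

T = 165 °C

Resistance network (inner→outer):
  R_conv,in = 1/(4πr²h) = 1/(4π·1.49²·509) = 7.042×10^-5 K/W
  R_carbon steel = (1/1.49 − 1/1.53)/(4πk) = 0.01755/(4π·38.4) = 3.636×10^-5 K/W
  R_diatomaceous earth = (1/1.53 − 1/2.08)/(4πk) = 0.1728/(4π·0.116) = 0.1186 K/W
  R_perlite = (1/2.08 − 1/2.58)/(4πk) = 0.09317/(4π·0.0601) = 0.1234 K/W
ΣR = 7.042×10^-5 + 3.636×10^-5 + 0.1186 + 0.1234 = 0.2421 K/W
Q = ΔT/ΣR = (305 °C − 20.1 °C)/0.2421 = 1177 W
From the inner boundary to the diatomaceous earth/perlite interface, ΣR_partial = 0.1187 K/W.
T_interface = T_in − Q·ΣR_partial = 305 °C − (1177)(0.1187) = 165 °C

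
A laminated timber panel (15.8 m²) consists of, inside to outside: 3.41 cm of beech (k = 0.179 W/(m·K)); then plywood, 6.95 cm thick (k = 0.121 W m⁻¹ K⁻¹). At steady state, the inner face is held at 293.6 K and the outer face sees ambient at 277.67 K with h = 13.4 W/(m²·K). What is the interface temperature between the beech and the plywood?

T = 290.0 K

Treat each layer as a resistance in series:
  R_beech = L/(kA) = 0.0341/(0.179·15.8) = 0.01206 K/W
  R_plywood = L/(kA) = 0.0695/(0.121·15.8) = 0.03635 K/W
  R_conv,out = 1/(hA) = 1/(13.4·15.8) = 0.004723 K/W
ΣR = 0.01206 + 0.03635 + 0.004723 = 0.05313 K/W
Q = ΔT/ΣR = (293.6 K − 277.67 K)/0.05313 = 299.8 W
From the inner boundary to the beech/plywood interface, ΣR_partial = 0.01206 K/W.
T_interface = T_in − Q·ΣR_partial = 293.6 K − (299.8)(0.01206) = 290.0 K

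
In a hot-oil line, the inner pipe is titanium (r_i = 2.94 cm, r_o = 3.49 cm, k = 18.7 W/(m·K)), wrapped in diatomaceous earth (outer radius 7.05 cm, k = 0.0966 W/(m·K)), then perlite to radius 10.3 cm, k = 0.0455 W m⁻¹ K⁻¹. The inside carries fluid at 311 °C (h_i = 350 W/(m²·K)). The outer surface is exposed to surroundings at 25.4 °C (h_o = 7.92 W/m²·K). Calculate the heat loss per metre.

Q' = 106 W/m

Resistance network (inner→outer):
  R'_conv,in = 1/(2πr h) = 1/(2π·0.0294·350) = 0.01547 m·K/W
  R'_titanium = ln(0.0349/0.0294)/(2πk) = 0.1715/(2π·18.7) = 0.001460 m·K/W
  R'_diatomaceous earth = ln(0.0705/0.0349)/(2πk) = 0.7031/(2π·0.0966) = 1.158 m·K/W
  R'_perlite = ln(0.103/0.0705)/(2πk) = 0.3791/(2π·0.0455) = 1.326 m·K/W
  R'_conv,out = 1/(2πr h) = 1/(2π·0.103·7.92) = 0.1951 m·K/W
ΣR = 0.01547 + 0.001460 + 1.158 + 1.326 + 0.1951 = 2.696 m·K/W
Q' = ΔT/ΣR = (311 °C − 25.4 °C)/2.696 = 106 W/m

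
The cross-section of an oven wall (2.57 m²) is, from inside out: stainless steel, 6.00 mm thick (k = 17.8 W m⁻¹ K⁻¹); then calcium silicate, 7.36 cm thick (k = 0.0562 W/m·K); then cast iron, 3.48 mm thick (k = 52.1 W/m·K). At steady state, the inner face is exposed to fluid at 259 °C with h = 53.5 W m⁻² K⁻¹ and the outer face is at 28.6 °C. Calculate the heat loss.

Series thermal resistances, inner to outer:
  R_conv,in = 1/(hA) = 1/(53.5·2.57) = 0.007273 K/W
  R_stainless steel = L/(kA) = 0.00600/(17.8·2.57) = 1.312×10^-4 K/W
  R_calcium silicate = L/(kA) = 0.0736/(0.0562·2.57) = 0.5096 K/W
  R_cast iron = L/(kA) = 0.00348/(52.1·2.57) = 2.599×10^-5 K/W
ΣR = 0.007273 + 1.312×10^-4 + 0.5096 + 2.599×10^-5 = 0.5170 K/W
Q = ΔT/ΣR = (259 °C − 28.6 °C)/0.5170 = 446 W

Q = 446 W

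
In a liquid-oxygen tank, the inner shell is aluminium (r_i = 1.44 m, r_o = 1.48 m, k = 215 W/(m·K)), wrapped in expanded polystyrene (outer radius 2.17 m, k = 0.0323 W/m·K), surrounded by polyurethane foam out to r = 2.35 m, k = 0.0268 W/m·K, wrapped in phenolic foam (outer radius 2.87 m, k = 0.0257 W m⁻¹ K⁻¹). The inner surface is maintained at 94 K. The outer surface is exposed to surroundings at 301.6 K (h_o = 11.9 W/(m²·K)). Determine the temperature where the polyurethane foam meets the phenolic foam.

T = 244.7 K

Series thermal resistances, inner to outer:
  R_aluminium = (1/1.44 − 1/1.48)/(4πk) = 0.01877/(4π·215) = 6.947×10^-6 K/W
  R_expanded polystyrene = (1/1.48 − 1/2.17)/(4πk) = 0.2148/(4π·0.0323) = 0.5293 K/W
  R_polyurethane foam = (1/2.17 − 1/2.35)/(4πk) = 0.03530/(4π·0.0268) = 0.1048 K/W
  R_phenolic foam = (1/2.35 − 1/2.87)/(4πk) = 0.07710/(4π·0.0257) = 0.2387 K/W
  R_conv,out = 1/(4πr²h) = 1/(4π·2.87²·11.9) = 8.119×10^-4 K/W
ΣR = 6.947×10^-6 + 0.5293 + 0.1048 + 0.2387 + 8.119×10^-4 = 0.8736 K/W
Q = ΔT/ΣR = (94 K − 301.6 K)/0.8736 = -237.6 W
From the inner boundary to the polyurethane foam/phenolic foam interface, ΣR_partial = 0.6341 K/W.
T_interface = T_in − Q·ΣR_partial = 94 K − (-237.6)(0.6341) = 244.7 K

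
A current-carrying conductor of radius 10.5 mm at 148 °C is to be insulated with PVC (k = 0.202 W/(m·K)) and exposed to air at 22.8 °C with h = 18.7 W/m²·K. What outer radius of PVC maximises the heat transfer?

For a cylinder, r_cr = k_ins/h = 0.202/18.7 = 0.0108 m = 1.08 cm

r_cr = 1.08 cm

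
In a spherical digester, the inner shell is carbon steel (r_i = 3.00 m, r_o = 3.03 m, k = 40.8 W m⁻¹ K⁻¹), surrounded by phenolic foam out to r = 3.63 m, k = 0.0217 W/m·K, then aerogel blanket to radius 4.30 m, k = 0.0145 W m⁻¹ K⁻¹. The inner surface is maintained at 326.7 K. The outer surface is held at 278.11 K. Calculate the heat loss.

Resistance network (inner→outer):
  R_carbon steel = (1/3.00 − 1/3.03)/(4πk) = 0.003300/(4π·40.8) = 6.437×10^-6 K/W
  R_phenolic foam = (1/3.03 − 1/3.63)/(4πk) = 0.05455/(4π·0.0217) = 0.2000 K/W
  R_aerogel blanket = (1/3.63 − 1/4.30)/(4πk) = 0.04292/(4π·0.0145) = 0.2356 K/W
ΣR = 6.437×10^-6 + 0.2000 + 0.2356 = 0.4356 K/W
Q = ΔT/ΣR = (326.7 K − 278.11 K)/0.4356 = 112 W

Q = 112 W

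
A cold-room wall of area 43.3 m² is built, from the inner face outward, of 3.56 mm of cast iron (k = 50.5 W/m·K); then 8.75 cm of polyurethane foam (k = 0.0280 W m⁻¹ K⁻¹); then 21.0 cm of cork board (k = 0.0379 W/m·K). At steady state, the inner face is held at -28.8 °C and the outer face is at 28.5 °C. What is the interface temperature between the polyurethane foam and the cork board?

Resistance network (inner→outer):
  R_cast iron = L/(kA) = 0.00356/(50.5·43.3) = 1.628×10^-6 K/W
  R_polyurethane foam = L/(kA) = 0.0875/(0.0280·43.3) = 0.07217 K/W
  R_cork board = L/(kA) = 0.210/(0.0379·43.3) = 0.1280 K/W
ΣR = 1.628×10^-6 + 0.07217 + 0.1280 = 0.2002 K/W
Q = ΔT/ΣR = (-28.8 °C − 28.5 °C)/0.2002 = -286.2 W
From the inner boundary to the polyurethane foam/cork board interface, ΣR_partial = 0.07217 K/W.
T_interface = T_in − Q·ΣR_partial = -28.8 °C − (-286.2)(0.07217) = -8.14 °C

T = -8.14 °C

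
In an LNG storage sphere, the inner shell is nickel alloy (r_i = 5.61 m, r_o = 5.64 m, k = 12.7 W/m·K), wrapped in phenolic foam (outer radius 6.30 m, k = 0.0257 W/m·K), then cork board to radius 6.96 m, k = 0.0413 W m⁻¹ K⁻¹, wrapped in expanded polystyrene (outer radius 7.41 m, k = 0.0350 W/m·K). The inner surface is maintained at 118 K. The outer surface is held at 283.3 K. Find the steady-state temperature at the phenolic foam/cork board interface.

Resistance network (inner→outer):
  R_nickel alloy = (1/5.61 − 1/5.64)/(4πk) = 9.482×10^-4/(4π·12.7) = 5.941×10^-6 K/W
  R_phenolic foam = (1/5.64 − 1/6.30)/(4πk) = 0.01857/(4π·0.0257) = 0.05752 K/W
  R_cork board = (1/6.30 − 1/6.96)/(4πk) = 0.01505/(4π·0.0413) = 0.02900 K/W
  R_expanded polystyrene = (1/6.96 − 1/7.41)/(4πk) = 0.008725/(4π·0.0350) = 0.01984 K/W
ΣR = 5.941×10^-6 + 0.05752 + 0.02900 + 0.01984 = 0.1064 K/W
Q = ΔT/ΣR = (118 K − 283.3 K)/0.1064 = -1554 W
From the inner boundary to the phenolic foam/cork board interface, ΣR_partial = 0.05753 K/W.
T_interface = T_in − Q·ΣR_partial = 118 K − (-1554)(0.05753) = 207.4 K

T = 207.4 K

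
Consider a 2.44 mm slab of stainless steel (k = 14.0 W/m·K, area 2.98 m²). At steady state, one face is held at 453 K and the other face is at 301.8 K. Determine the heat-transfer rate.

Q = 2590 kW

Q = kA·ΔT/L = 14.0 × 2.98 × |453 K − 301.8 K| / 0.00244 = 2.59×10^6 W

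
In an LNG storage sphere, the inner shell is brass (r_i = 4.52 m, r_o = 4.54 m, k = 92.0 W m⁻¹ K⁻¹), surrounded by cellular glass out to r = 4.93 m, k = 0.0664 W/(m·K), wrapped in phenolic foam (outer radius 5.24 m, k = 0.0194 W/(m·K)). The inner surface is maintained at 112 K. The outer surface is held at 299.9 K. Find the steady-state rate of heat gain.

Series thermal resistances, inner to outer:
  R_brass = (1/4.52 − 1/4.54)/(4πk) = 9.746×10^-4/(4π·92.0) = 8.430×10^-7 K/W
  R_cellular glass = (1/4.54 − 1/4.93)/(4πk) = 0.01742/(4π·0.0664) = 0.02088 K/W
  R_phenolic foam = (1/4.93 − 1/5.24)/(4πk) = 0.01200/(4π·0.0194) = 0.04922 K/W
ΣR = 8.430×10^-7 + 0.02088 + 0.04922 = 0.07010 K/W
Q = ΔT/ΣR = (112 K − 299.9 K)/0.07010 = -2680 W
(Negative Q ⇒ heat flows inward; heat gain = 2680 W.)

Q = 2.68 kW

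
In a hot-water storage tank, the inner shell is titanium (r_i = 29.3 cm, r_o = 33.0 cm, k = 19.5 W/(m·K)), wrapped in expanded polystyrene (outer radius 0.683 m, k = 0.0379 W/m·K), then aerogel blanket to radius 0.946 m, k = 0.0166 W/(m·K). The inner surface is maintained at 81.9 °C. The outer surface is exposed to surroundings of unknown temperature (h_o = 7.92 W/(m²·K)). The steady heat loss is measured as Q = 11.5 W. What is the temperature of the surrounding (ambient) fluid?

T_out = 21.5 °C

Sum the resistances:
  R_titanium = (1/0.293 − 1/0.330)/(4πk) = 0.3827/(4π·19.5) = 0.001562 K/W
  R_expanded polystyrene = (1/0.330 − 1/0.683)/(4πk) = 1.566/(4π·0.0379) = 3.288 K/W
  R_aerogel blanket = (1/0.683 − 1/0.946)/(4πk) = 0.4070/(4π·0.0166) = 1.951 K/W
  R_conv,out = 1/(4πr²h) = 1/(4π·0.946²·7.92) = 0.01123 K/W
ΣR = 5.253 K/W
ΔT = Q·ΣR = 11.5 × 5.253 = 60.41 K
Heat flows outward, so T_out = T_in − ΔT = 81.9 − 60.41 = 21.5 °C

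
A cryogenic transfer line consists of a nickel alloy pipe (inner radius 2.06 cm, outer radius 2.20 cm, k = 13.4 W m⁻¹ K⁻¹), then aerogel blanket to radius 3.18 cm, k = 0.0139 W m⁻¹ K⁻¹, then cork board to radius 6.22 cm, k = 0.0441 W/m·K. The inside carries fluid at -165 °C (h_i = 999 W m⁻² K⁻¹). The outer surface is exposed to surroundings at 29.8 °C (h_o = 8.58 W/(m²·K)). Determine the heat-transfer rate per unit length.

Treat each layer as a resistance in series:
  R'_conv,in = 1/(2πr h) = 1/(2π·0.0206·999) = 0.007734 m·K/W
  R'_nickel alloy = ln(0.0220/0.0206)/(2πk) = 0.06575/(2π·13.4) = 7.809×10^-4 m·K/W
  R'_aerogel blanket = ln(0.0318/0.0220)/(2πk) = 0.3684/(2π·0.0139) = 4.218 m·K/W
  R'_cork board = ln(0.0622/0.0318)/(2πk) = 0.6709/(2π·0.0441) = 2.421 m·K/W
  R'_conv,out = 1/(2πr h) = 1/(2π·0.0622·8.58) = 0.2982 m·K/W
ΣR = 0.007734 + 7.809×10^-4 + 4.218 + 2.421 + 0.2982 = 6.946 m·K/W
Q' = ΔT/ΣR = (-165 °C − 29.8 °C)/6.946 = -28.0 W/m
(Negative Q' ⇒ heat flows inward; heat gain = 28.0 W/m.)

Q' = 28.0 W/m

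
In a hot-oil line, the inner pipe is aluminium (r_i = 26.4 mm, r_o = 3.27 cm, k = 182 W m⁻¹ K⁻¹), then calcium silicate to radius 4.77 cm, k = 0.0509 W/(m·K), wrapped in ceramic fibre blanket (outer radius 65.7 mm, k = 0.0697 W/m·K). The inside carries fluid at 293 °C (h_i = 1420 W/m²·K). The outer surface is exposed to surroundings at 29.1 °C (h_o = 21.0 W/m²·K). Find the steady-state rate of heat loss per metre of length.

Treat each layer as a resistance in series:
  R'_conv,in = 1/(2πr h) = 1/(2π·0.0264·1420) = 0.004245 m·K/W
  R'_aluminium = ln(0.0327/0.0264)/(2πk) = 0.2140/(2π·182) = 1.871×10^-4 m·K/W
  R'_calcium silicate = ln(0.0477/0.0327)/(2πk) = 0.3776/(2π·0.0509) = 1.181 m·K/W
  R'_ceramic fibre blanket = ln(0.0657/0.0477)/(2πk) = 0.3202/(2π·0.0697) = 0.7311 m·K/W
  R'_conv,out = 1/(2πr h) = 1/(2π·0.0657·21.0) = 0.1154 m·K/W
ΣR = 0.004245 + 1.871×10^-4 + 1.181 + 0.7311 + 0.1154 = 2.032 m·K/W
Q' = ΔT/ΣR = (293 °C − 29.1 °C)/2.032 = 130 W/m

Q' = 130 W/m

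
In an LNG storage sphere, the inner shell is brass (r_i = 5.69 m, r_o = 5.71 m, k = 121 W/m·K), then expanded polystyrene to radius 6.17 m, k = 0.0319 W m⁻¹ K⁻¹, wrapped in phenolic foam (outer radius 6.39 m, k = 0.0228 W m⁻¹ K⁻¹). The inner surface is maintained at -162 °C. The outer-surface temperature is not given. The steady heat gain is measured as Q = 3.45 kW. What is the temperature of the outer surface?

Series resistances:
  R_brass = (1/5.69 − 1/5.71)/(4πk) = 6.156×10^-4/(4π·121) = 4.048×10^-7 K/W
  R_expanded polystyrene = (1/5.71 − 1/6.17)/(4πk) = 0.01306/(4π·0.0319) = 0.03257 K/W
  R_phenolic foam = (1/6.17 − 1/6.39)/(4πk) = 0.005580/(4π·0.0228) = 0.01948 K/W
ΣR = 0.05205 K/W
ΔT = Q·ΣR = 3450 × 0.05205 = 179.6 K
Heat flows inward, so T_out = T_in + ΔT = -162 + 179.6 = 17.6 °C

T_out = 17.6 °C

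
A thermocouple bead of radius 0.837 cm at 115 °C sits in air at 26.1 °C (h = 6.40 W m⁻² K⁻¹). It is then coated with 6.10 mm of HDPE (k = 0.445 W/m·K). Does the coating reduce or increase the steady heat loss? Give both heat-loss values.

increases: 0.501 → 1.30 W

Critical radius for a sphere: r_cr = 2k/h = 0.139 m = 13.9 cm.
Outer radius after coating: r₂ = 0.00837 + 0.00610 = 0.01447 m.
Since r₁ < r_cr and r₂ ≤ r_cr, the coating moves toward the maximum at r_cr — heat loss rises.
Bare: R = 1/(4πr₁²h) = 177.5 K/W; Q = 88.9/177.5 = 0.501 W.
Coated: R = R_cond + R_conv = 68.39 K/W; Q = 88.9/68.39 = 1.30 W.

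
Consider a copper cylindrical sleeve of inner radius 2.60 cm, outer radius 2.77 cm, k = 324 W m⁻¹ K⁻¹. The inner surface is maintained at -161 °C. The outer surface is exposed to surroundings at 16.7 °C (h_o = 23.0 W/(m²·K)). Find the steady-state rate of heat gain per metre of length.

Q' = 711 W/m

Resistance network (inner→outer):
  R'_copper = ln(0.0277/0.0260)/(2πk) = 0.06334/(2π·324) = 3.111×10^-5 m·K/W
  R'_conv,out = 1/(2πr h) = 1/(2π·0.0277·23.0) = 0.2498 m·K/W
ΣR = 3.111×10^-5 + 0.2498 = 0.2498 m·K/W
Q' = ΔT/ΣR = (-161 °C − 16.7 °C)/0.2498 = -711 W/m
(Negative Q' ⇒ heat flows inward; heat gain = 711 W/m.)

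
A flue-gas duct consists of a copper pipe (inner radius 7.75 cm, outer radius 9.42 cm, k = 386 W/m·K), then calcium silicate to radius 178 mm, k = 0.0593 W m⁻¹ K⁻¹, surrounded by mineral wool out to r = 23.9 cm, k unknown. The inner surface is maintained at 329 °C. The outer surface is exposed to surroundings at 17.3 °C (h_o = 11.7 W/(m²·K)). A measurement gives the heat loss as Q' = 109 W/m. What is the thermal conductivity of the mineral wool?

ΣR = ΔT/Q' = |329 − 17.3|/109 = 2.860 m·K/W
Known resistances:
  R'_copper = ln(0.0942/0.0775)/(2πk) = 0.1951/(2π·386) = 8.046×10^-5 m·K/W
  R'_calcium silicate = ln(0.178/0.0942)/(2πk) = 0.6364/(2π·0.0593) = 1.708 m·K/W
  R'_conv,out = 1/(2πr h) = 1/(2π·0.239·11.7) = 0.05692 m·K/W
R_mineral wool = ΣR − ΣR_known = 2.860 − 1.765 = 1.095 m·K/W
ln(r₂/r₁)/(2πk) = 1.095 ⇒ k = 0.2947/(2π·1.095) = 0.0428 W/m·K

k = 0.0428 W/m·K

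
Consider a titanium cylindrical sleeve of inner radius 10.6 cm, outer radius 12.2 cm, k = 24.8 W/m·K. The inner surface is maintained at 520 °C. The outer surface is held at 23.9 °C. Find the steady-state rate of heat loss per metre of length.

Q' = 5.50×10^5 W/m

Q' = 2πk·ΔT/ln(r₂/r₁) = 2π × 24.8 × 496.1 / ln(0.122/0.106) = 5.50×10^5 W/m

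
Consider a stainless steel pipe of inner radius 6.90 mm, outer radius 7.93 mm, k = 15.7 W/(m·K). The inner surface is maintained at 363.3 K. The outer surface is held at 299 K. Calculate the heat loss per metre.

Q' = 45600 W/m

Q' = 2πk·ΔT/ln(r₂/r₁) = 2π × 15.7 × 64.3 / ln(0.00793/0.00690) = 45600 W/m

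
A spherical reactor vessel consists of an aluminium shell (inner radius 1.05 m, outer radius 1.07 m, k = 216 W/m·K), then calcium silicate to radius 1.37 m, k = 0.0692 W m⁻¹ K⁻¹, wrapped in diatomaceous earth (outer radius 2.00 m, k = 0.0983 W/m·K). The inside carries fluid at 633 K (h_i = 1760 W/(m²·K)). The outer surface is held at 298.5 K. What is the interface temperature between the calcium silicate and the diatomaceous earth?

T = 446 K

Treat each layer as a resistance in series:
  R_conv,in = 1/(4πr²h) = 1/(4π·1.05²·1760) = 4.101×10^-5 K/W
  R_aluminium = (1/1.05 − 1/1.07)/(4πk) = 0.01780/(4π·216) = 6.558×10^-6 K/W
  R_calcium silicate = (1/1.07 − 1/1.37)/(4πk) = 0.2047/(4π·0.0692) = 0.2353 K/W
  R_diatomaceous earth = (1/1.37 − 1/2.00)/(4πk) = 0.2299/(4π·0.0983) = 0.1861 K/W
ΣR = 4.101×10^-5 + 6.558×10^-6 + 0.2353 + 0.1861 = 0.4214 K/W
Q = ΔT/ΣR = (633 K − 298.5 K)/0.4214 = 793.8 W
From the inner boundary to the calcium silicate/diatomaceous earth interface, ΣR_partial = 0.2353 K/W.
T_interface = T_in − Q·ΣR_partial = 633 K − (793.8)(0.2353) = 446 K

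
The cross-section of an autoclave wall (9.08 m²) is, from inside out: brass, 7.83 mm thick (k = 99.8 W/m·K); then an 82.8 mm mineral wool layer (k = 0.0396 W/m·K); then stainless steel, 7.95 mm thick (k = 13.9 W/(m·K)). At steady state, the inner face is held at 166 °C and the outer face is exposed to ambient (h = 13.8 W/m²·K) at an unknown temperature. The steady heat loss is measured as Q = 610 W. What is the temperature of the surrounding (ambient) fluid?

Sum the resistances:
  R_brass = L/(kA) = 0.00783/(99.8·9.08) = 8.641×10^-6 K/W
  R_mineral wool = L/(kA) = 0.0828/(0.0396·9.08) = 0.2303 K/W
  R_stainless steel = L/(kA) = 0.00795/(13.9·9.08) = 6.299×10^-5 K/W
  R_conv,out = 1/(hA) = 1/(13.8·9.08) = 0.007981 K/W
ΣR = 0.2383 K/W
ΔT = Q·ΣR = 610 × 0.2383 = 145.4 K
Heat flows outward, so T_out = T_in − ΔT = 166 − 145.4 = 20.6 °C

T_out = 20.6 °C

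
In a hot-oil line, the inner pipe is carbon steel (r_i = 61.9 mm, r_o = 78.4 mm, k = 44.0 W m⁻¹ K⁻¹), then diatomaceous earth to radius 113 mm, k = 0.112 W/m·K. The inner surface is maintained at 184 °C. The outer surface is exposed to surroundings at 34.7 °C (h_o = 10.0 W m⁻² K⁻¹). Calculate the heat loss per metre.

Q' = 226 W/m

Series thermal resistances, inner to outer:
  R'_carbon steel = ln(0.0784/0.0619)/(2πk) = 0.2363/(2π·44.0) = 8.547×10^-4 m·K/W
  R'_diatomaceous earth = ln(0.113/0.0784)/(2πk) = 0.3656/(2π·0.112) = 0.5195 m·K/W
  R'_conv,out = 1/(2πr h) = 1/(2π·0.113·10.0) = 0.1408 m·K/W
ΣR = 8.547×10^-4 + 0.5195 + 0.1408 = 0.6612 m·K/W
Q' = ΔT/ΣR = (184 °C − 34.7 °C)/0.6612 = 226 W/m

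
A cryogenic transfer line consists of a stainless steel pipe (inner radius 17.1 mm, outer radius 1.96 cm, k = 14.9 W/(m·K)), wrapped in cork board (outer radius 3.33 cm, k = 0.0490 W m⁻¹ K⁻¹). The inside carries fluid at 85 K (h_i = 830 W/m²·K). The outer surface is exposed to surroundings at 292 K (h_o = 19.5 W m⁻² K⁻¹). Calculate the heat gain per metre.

Q' = 105 W/m

Series thermal resistances, inner to outer:
  R'_conv,in = 1/(2πr h) = 1/(2π·0.0171·830) = 0.01121 m·K/W
  R'_stainless steel = ln(0.0196/0.0171)/(2πk) = 0.1365/(2π·14.9) = 0.001458 m·K/W
  R'_cork board = ln(0.0333/0.0196)/(2πk) = 0.5300/(2π·0.0490) = 1.722 m·K/W
  R'_conv,out = 1/(2πr h) = 1/(2π·0.0333·19.5) = 0.2451 m·K/W
ΣR = 0.01121 + 0.001458 + 1.722 + 0.2451 = 1.980 m·K/W
Q' = ΔT/ΣR = (85 K − 292 K)/1.980 = -105 W/m
(Negative Q' ⇒ heat flows inward; heat gain = 105 W/m.)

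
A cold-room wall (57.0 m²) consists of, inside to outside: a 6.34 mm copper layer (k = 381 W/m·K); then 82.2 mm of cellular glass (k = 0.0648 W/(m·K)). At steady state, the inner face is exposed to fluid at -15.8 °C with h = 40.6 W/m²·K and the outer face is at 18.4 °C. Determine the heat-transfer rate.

Q = 1510 W

Series thermal resistances, inner to outer:
  R_conv,in = 1/(hA) = 1/(40.6·57.0) = 4.321×10^-4 K/W
  R_copper = L/(kA) = 0.00634/(381·57.0) = 2.919×10^-7 K/W
  R_cellular glass = L/(kA) = 0.0822/(0.0648·57.0) = 0.02225 K/W
ΣR = 4.321×10^-4 + 2.919×10^-7 + 0.02225 = 0.02268 K/W
Q = ΔT/ΣR = (-15.8 °C − 18.4 °C)/0.02268 = -1510 W
(Negative Q ⇒ heat flows inward; heat gain = 1510 W.)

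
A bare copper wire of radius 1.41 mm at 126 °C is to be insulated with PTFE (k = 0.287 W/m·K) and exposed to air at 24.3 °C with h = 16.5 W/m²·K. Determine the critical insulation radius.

r_cr = 1.74 cm

For a cylinder, r_cr = k_ins/h = 0.287/16.5 = 0.0174 m = 1.74 cm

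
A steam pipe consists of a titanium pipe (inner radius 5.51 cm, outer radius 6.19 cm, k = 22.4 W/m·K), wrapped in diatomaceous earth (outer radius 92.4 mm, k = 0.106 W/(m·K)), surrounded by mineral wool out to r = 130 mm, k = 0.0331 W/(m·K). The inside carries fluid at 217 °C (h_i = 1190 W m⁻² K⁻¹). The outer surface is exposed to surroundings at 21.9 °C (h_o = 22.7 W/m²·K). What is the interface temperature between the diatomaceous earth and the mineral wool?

T = 166 °C

Resistance network (inner→outer):
  R'_conv,in = 1/(2πr h) = 1/(2π·0.0551·1190) = 0.002427 m·K/W
  R'_titanium = ln(0.0619/0.0551)/(2πk) = 0.1164/(2π·22.4) = 8.268×10^-4 m·K/W
  R'_diatomaceous earth = ln(0.0924/0.0619)/(2πk) = 0.4006/(2π·0.106) = 0.6015 m·K/W
  R'_mineral wool = ln(0.130/0.0924)/(2πk) = 0.3414/(2π·0.0331) = 1.642 m·K/W
  R'_conv,out = 1/(2πr h) = 1/(2π·0.130·22.7) = 0.05393 m·K/W
ΣR = 0.002427 + 8.268×10^-4 + 0.6015 + 1.642 + 0.05393 = 2.301 m·K/W
Q' = ΔT/ΣR = (217 °C − 21.9 °C)/2.301 = 84.79 W/m
From the inner boundary to the diatomaceous earth/mineral wool interface, ΣR_partial = 0.6048 m·K/W.
T_interface = T_in − Q'·ΣR_partial = 217 °C − (84.79)(0.6048) = 166 °C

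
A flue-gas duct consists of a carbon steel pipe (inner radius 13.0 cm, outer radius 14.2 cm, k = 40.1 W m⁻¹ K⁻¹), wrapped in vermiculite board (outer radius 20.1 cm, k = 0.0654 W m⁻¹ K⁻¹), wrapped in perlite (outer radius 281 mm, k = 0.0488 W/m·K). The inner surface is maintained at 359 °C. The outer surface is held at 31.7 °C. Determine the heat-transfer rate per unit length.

Q' = 169 W/m

Series thermal resistances, inner to outer:
  R'_carbon steel = ln(0.142/0.130)/(2πk) = 0.08829/(2π·40.1) = 3.504×10^-4 m·K/W
  R'_vermiculite board = ln(0.201/0.142)/(2πk) = 0.3475/(2π·0.0654) = 0.8456 m·K/W
  R'_perlite = ln(0.281/0.201)/(2πk) = 0.3350/(2π·0.0488) = 1.093 m·K/W
ΣR = 3.504×10^-4 + 0.8456 + 1.093 = 1.939 m·K/W
Q' = ΔT/ΣR = (359 °C − 31.7 °C)/1.939 = 169 W/m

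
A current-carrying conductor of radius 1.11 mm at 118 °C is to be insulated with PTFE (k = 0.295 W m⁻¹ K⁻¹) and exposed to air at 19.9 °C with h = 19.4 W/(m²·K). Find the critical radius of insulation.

For a cylinder, r_cr = k_ins/h = 0.295/19.4 = 0.0152 m = 1.52 cm

r_cr = 1.52 cm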